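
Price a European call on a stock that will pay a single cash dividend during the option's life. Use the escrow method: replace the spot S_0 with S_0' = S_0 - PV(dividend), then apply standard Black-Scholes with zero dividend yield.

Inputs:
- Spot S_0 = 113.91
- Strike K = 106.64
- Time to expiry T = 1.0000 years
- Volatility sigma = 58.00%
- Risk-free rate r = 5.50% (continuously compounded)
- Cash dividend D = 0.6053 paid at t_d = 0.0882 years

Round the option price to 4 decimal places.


Answer: Price = 31.1006

Derivation:
PV(D) = D * exp(-r * t_d) = 0.6053 * 0.99516075 = 0.60237080
S_0' = S_0 - PV(D) = 113.9100 - 0.60237080 = 113.30762920
d1 = (ln(S_0'/K) + (r + sigma^2/2)*T) / (sigma*sqrt(T)) = 0.48939280
d2 = d1 - sigma*sqrt(T) = -0.09060720
exp(-rT) = 0.94648515
N(d1) = 0.68771819; N(d2) = 0.46390236
C = S_0' * N(d1) - K * exp(-rT) * N(d2) = 113.30762920 * 0.68771819 - 106.6400 * 0.94648515 * 0.46390236 = 31.1006


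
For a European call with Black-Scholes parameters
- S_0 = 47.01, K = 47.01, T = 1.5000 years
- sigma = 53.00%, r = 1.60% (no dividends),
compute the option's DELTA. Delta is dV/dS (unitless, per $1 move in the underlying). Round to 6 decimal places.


d1 = 0.3615308210; d2 = -0.2875839608
phi(d1) = 0.3737041638; exp(-qT) = 1.0000000000; exp(-rT) = 0.9762857098
N(d1) = 0.6411486655
Delta = exp(-qT) * N(d1) = 1.0000000000 * 0.6411486655 = 0.641149

Answer: Delta = 0.641149


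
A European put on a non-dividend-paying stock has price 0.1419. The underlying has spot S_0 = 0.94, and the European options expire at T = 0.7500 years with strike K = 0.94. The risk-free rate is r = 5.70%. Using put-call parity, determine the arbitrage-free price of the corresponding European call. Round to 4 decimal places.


Answer: Call price = 0.1812

Derivation:
Put-call parity: C - P = S_0 * exp(-qT) - K * exp(-rT).
S_0 * exp(-qT) = 0.9400 * 1.00000000 = 0.94000000
K * exp(-rT) = 0.9400 * 0.95815090 = 0.90066184
C = P + S*exp(-qT) - K*exp(-rT)
C = 0.1419 + 0.94000000 - 0.90066184 = 0.1812


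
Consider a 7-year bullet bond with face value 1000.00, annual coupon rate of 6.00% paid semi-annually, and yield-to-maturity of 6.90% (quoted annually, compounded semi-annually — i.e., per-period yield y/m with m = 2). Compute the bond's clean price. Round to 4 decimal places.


Coupon per period c = face * coupon_rate / m = 30.000000
Periods per year m = 2; per-period yield y/m = 0.034500
Number of cashflows N = 14
Cashflows (t years, CF_t, discount factor 1/(1+y/m)^(m*t), PV):
  t = 0.5000: CF_t = 30.000000, DF = 0.966651, PV = 28.999517
  t = 1.0000: CF_t = 30.000000, DF = 0.934413, PV = 28.032399
  t = 1.5000: CF_t = 30.000000, DF = 0.903251, PV = 27.097534
  t = 2.0000: CF_t = 30.000000, DF = 0.873128, PV = 26.193846
  t = 2.5000: CF_t = 30.000000, DF = 0.844010, PV = 25.320296
  t = 3.0000: CF_t = 30.000000, DF = 0.815863, PV = 24.475878
  t = 3.5000: CF_t = 30.000000, DF = 0.788654, PV = 23.659621
  t = 4.0000: CF_t = 30.000000, DF = 0.762353, PV = 22.870586
  t = 4.5000: CF_t = 30.000000, DF = 0.736929, PV = 22.107865
  t = 5.0000: CF_t = 30.000000, DF = 0.712353, PV = 21.370580
  t = 5.5000: CF_t = 30.000000, DF = 0.688596, PV = 20.657883
  t = 6.0000: CF_t = 30.000000, DF = 0.665632, PV = 19.968954
  t = 6.5000: CF_t = 30.000000, DF = 0.643433, PV = 19.303000
  t = 7.0000: CF_t = 1030.000000, DF = 0.621975, PV = 640.634458
Price P = sum_t PV_t = 950.692418

Answer: Price = 950.6924


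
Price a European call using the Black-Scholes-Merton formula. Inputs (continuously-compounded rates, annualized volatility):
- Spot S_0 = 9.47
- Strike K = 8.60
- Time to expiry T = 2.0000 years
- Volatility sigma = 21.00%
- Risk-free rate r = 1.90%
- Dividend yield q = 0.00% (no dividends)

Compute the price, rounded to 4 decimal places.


Answer: Price = 1.7474

Derivation:
d1 = (ln(S/K) + (r - q + 0.5*sigma^2) * T) / (sigma * sqrt(T)) = 0.60092865
d2 = d1 - sigma * sqrt(T) = 0.30394380
exp(-rT) = 0.96271294; exp(-qT) = 1.00000000
C = S_0 * exp(-qT) * N(d1) - K * exp(-rT) * N(d2)
N(d1) = 0.72605625; N(d2) = 0.61941465
C = 9.4700 * 1.00000000 * 0.72605625 - 8.6000 * 0.96271294 * 0.61941465 = 1.7474


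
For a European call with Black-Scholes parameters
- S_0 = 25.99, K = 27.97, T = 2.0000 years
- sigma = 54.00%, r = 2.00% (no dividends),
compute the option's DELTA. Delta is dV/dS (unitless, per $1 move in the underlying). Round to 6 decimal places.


Answer: Delta = 0.632347

Derivation:
d1 = 0.3380747465; d2 = -0.4256005772
phi(d1) = 0.3767830203; exp(-qT) = 1.0000000000; exp(-rT) = 0.9607894392
N(d1) = 0.6323465697
Delta = exp(-qT) * N(d1) = 1.0000000000 * 0.6323465697 = 0.632347


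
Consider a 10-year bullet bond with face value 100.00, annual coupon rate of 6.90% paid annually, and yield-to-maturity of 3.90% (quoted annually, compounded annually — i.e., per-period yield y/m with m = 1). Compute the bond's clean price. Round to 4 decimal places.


Answer: Price = 124.4543

Derivation:
Coupon per period c = face * coupon_rate / m = 6.900000
Periods per year m = 1; per-period yield y/m = 0.039000
Number of cashflows N = 10
Cashflows (t years, CF_t, discount factor 1/(1+y/m)^(m*t), PV):
  t = 1.0000: CF_t = 6.900000, DF = 0.962464, PV = 6.641001
  t = 2.0000: CF_t = 6.900000, DF = 0.926337, PV = 6.391724
  t = 3.0000: CF_t = 6.900000, DF = 0.891566, PV = 6.151803
  t = 4.0000: CF_t = 6.900000, DF = 0.858100, PV = 5.920889
  t = 5.0000: CF_t = 6.900000, DF = 0.825890, PV = 5.698642
  t = 6.0000: CF_t = 6.900000, DF = 0.794889, PV = 5.484737
  t = 7.0000: CF_t = 6.900000, DF = 0.765052, PV = 5.278861
  t = 8.0000: CF_t = 6.900000, DF = 0.736335, PV = 5.080714
  t = 9.0000: CF_t = 6.900000, DF = 0.708696, PV = 4.890003
  t = 10.0000: CF_t = 106.900000, DF = 0.682094, PV = 72.915898
Price P = sum_t PV_t = 124.454272


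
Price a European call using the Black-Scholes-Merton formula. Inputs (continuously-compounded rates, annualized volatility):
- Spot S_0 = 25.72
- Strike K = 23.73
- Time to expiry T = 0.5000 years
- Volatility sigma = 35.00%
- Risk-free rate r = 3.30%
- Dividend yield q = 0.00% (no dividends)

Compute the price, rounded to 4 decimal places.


d1 = (ln(S/K) + (r - q + 0.5*sigma^2) * T) / (sigma * sqrt(T)) = 0.51579936
d2 = d1 - sigma * sqrt(T) = 0.26831199
exp(-rT) = 0.98363538; exp(-qT) = 1.00000000
C = S_0 * exp(-qT) * N(d1) - K * exp(-rT) * N(d2)
N(d1) = 0.69700273; N(d2) = 0.60577041
C = 25.7200 * 1.00000000 * 0.69700273 - 23.7300 * 0.98363538 * 0.60577041 = 3.7872

Answer: Price = 3.7872


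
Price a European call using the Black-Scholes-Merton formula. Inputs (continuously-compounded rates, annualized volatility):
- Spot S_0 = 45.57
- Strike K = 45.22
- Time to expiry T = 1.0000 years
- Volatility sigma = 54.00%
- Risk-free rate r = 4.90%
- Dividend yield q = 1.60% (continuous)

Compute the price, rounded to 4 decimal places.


Answer: Price = 10.2752

Derivation:
d1 = (ln(S/K) + (r - q + 0.5*sigma^2) * T) / (sigma * sqrt(T)) = 0.34538915
d2 = d1 - sigma * sqrt(T) = -0.19461085
exp(-rT) = 0.95218113; exp(-qT) = 0.98412732
C = S_0 * exp(-qT) * N(d1) - K * exp(-rT) * N(d2)
N(d1) = 0.63509908; N(d2) = 0.42284880
C = 45.5700 * 0.98412732 * 0.63509908 - 45.2200 * 0.95218113 * 0.42284880 = 10.2752


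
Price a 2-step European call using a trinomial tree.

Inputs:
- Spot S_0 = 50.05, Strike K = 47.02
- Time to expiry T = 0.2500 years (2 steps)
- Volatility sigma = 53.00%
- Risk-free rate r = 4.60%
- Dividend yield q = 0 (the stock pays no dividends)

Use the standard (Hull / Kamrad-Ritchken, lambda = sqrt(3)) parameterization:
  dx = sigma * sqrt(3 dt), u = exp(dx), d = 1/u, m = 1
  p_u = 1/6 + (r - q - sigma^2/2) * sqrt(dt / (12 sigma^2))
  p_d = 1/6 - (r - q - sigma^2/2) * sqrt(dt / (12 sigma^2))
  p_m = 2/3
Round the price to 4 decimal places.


dt = T/N = 0.125000; dx = sigma*sqrt(3*dt) = 0.324557
u = exp(dx) = 1.383418; d = 1/u = 0.722847
p_u = 0.148478, p_m = 0.666667, p_d = 0.184855
Discount per step: exp(-r*dt) = 0.994266
Stock lattice S(k, j) with j the centered position index:
  k=0: S(0,+0) = 50.0500
  k=1: S(1,-1) = 36.1785; S(1,+0) = 50.0500; S(1,+1) = 69.2401
  k=2: S(2,-2) = 26.1515; S(2,-1) = 36.1785; S(2,+0) = 50.0500; S(2,+1) = 69.2401; S(2,+2) = 95.7880
Terminal payoffs V(N, j) = max(S_T - K, 0):
  V(2,-2) = 0.000000; V(2,-1) = 0.000000; V(2,+0) = 3.030000; V(2,+1) = 22.220081; V(2,+2) = 48.767988
Backward induction: V(k, j) = exp(-r*dt) * [p_u * V(k+1, j+1) + p_m * V(k+1, j) + p_d * V(k+1, j-1)]
  V(1,-1) = exp(-r*dt) * [p_u*3.030000 + p_m*0.000000 + p_d*0.000000] = 0.447310
  V(1,+0) = exp(-r*dt) * [p_u*22.220081 + p_m*3.030000 + p_d*0.000000] = 5.288705
  V(1,+1) = exp(-r*dt) * [p_u*48.767988 + p_m*22.220081 + p_d*3.030000] = 22.484832
  V(0,+0) = exp(-r*dt) * [p_u*22.484832 + p_m*5.288705 + p_d*0.447310] = 6.907173

Answer: Price = V(0,0) = 6.9072


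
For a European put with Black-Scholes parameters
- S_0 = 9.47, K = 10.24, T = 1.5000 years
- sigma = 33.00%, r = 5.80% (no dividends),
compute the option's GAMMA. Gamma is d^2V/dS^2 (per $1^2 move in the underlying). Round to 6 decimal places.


d1 = 0.2239236618; d2 = -0.1802421458
phi(d1) = 0.3890647735; exp(-qT) = 1.0000000000; exp(-rT) = 0.9166770956
Gamma = exp(-qT) * phi(d1) / (S * sigma * sqrt(T)) = 1.0000000000 * 0.3890647735 / (9.4700 * 0.3300 * 1.2247448714) = 0.101651

Answer: Gamma = 0.101651


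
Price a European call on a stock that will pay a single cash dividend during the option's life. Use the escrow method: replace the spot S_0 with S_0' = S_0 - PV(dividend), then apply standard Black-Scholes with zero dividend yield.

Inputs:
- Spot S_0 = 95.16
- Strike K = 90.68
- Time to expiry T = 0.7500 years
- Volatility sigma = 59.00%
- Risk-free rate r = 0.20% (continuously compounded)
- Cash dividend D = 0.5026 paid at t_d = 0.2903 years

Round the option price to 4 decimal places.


PV(D) = D * exp(-r * t_d) = 0.5026 * 0.99941957 = 0.50230828
S_0' = S_0 - PV(D) = 95.1600 - 0.50230828 = 94.65769172
d1 = (ln(S_0'/K) + (r + sigma^2/2)*T) / (sigma*sqrt(T)) = 0.34243293
d2 = d1 - sigma*sqrt(T) = -0.16852206
exp(-rT) = 0.99850112
N(d1) = 0.63398744; N(d2) = 0.43308630
C = S_0' * N(d1) - K * exp(-rT) * N(d2) = 94.65769172 * 0.63398744 - 90.6800 * 0.99850112 * 0.43308630 = 20.7984

Answer: Price = 20.7984


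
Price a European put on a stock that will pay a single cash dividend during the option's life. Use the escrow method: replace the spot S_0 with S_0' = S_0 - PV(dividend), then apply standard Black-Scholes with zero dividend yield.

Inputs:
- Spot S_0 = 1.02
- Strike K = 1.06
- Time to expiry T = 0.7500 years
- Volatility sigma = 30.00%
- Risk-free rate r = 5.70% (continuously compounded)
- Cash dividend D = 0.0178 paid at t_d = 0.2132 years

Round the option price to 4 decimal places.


Answer: Price = 0.1110

Derivation:
PV(D) = D * exp(-r * t_d) = 0.0178 * 0.98792114 = 0.01758500
S_0' = S_0 - PV(D) = 1.0200 - 0.01758500 = 1.00241500
d1 = (ln(S_0'/K) + (r + sigma^2/2)*T) / (sigma*sqrt(T)) = 0.07945565
d2 = d1 - sigma*sqrt(T) = -0.18035197
exp(-rT) = 0.95815090
N(-d1) = 0.46833510; N(-d2) = 0.57156187
P = K * exp(-rT) * N(-d2) - S_0' * N(-d1) = 1.0600 * 0.95815090 * 0.57156187 - 1.00241500 * 0.46833510 = 0.1110


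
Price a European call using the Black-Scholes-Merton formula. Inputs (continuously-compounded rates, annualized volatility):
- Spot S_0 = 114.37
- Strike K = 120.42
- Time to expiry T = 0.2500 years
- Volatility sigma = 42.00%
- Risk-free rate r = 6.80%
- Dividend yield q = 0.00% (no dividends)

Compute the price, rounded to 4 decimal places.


d1 = (ln(S/K) + (r - q + 0.5*sigma^2) * T) / (sigma * sqrt(T)) = -0.05950869
d2 = d1 - sigma * sqrt(T) = -0.26950869
exp(-rT) = 0.98314368; exp(-qT) = 1.00000000
C = S_0 * exp(-qT) * N(d1) - K * exp(-rT) * N(d2)
N(d1) = 0.47627347; N(d2) = 0.39376913
C = 114.3700 * 1.00000000 * 0.47627347 - 120.4200 * 0.98314368 * 0.39376913 = 7.8530

Answer: Price = 7.8530


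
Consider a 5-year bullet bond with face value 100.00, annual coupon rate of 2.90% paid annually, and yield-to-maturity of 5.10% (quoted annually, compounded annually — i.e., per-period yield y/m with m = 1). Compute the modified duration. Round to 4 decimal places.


Coupon per period c = face * coupon_rate / m = 2.900000
Periods per year m = 1; per-period yield y/m = 0.051000
Number of cashflows N = 5
Cashflows (t years, CF_t, discount factor 1/(1+y/m)^(m*t), PV):
  t = 1.0000: CF_t = 2.900000, DF = 0.951475, PV = 2.759277
  t = 2.0000: CF_t = 2.900000, DF = 0.905304, PV = 2.625382
  t = 3.0000: CF_t = 2.900000, DF = 0.861374, PV = 2.497985
  t = 4.0000: CF_t = 2.900000, DF = 0.819576, PV = 2.376770
  t = 5.0000: CF_t = 102.900000, DF = 0.779806, PV = 80.242009
Price P = sum_t PV_t = 90.501423
First compute Macaulay numerator sum_t t * PV_t:
  t * PV_t at t = 1.0000: 2.759277
  t * PV_t at t = 2.0000: 5.250765
  t * PV_t at t = 3.0000: 7.493955
  t * PV_t at t = 4.0000: 9.507079
  t * PV_t at t = 5.0000: 401.210046
Macaulay duration D = 426.221123 / 90.501423 = 4.709552
Modified duration = D / (1 + y/m) = 4.709552 / (1 + 0.051000) = 4.481020

Answer: Modified duration = 4.4810


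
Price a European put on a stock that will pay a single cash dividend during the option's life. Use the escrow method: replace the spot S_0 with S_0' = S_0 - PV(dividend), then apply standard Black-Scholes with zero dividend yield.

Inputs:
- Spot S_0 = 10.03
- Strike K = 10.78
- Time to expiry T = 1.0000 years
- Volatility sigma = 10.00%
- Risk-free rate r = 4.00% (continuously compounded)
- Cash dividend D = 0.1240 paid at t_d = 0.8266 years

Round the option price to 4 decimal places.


Answer: Price = 0.6665

Derivation:
PV(D) = D * exp(-r * t_d) = 0.1240 * 0.96747664 = 0.11996710
S_0' = S_0 - PV(D) = 10.0300 - 0.11996710 = 9.91003290
d1 = (ln(S_0'/K) + (r + sigma^2/2)*T) / (sigma*sqrt(T)) = -0.39144898
d2 = d1 - sigma*sqrt(T) = -0.49144898
exp(-rT) = 0.96078944
N(-d1) = 0.65226730; N(-d2) = 0.68844553
P = K * exp(-rT) * N(-d2) - S_0' * N(-d1) = 10.7800 * 0.96078944 * 0.68844553 - 9.91003290 * 0.65226730 = 0.6665


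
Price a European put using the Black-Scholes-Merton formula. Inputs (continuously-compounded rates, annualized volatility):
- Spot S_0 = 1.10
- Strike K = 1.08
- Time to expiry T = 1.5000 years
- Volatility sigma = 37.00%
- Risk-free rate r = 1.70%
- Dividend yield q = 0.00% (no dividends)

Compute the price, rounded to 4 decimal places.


d1 = (ln(S/K) + (r - q + 0.5*sigma^2) * T) / (sigma * sqrt(T)) = 0.32334178
d2 = d1 - sigma * sqrt(T) = -0.12981382
exp(-rT) = 0.97482238; exp(-qT) = 1.00000000
P = K * exp(-rT) * N(-d2) - S_0 * exp(-qT) * N(-d1)
N(-d1) = 0.37321821; N(-d2) = 0.55164314
P = 1.0800 * 0.97482238 * 0.55164314 - 1.1000 * 1.00000000 * 0.37321821 = 0.1702

Answer: Price = 0.1702


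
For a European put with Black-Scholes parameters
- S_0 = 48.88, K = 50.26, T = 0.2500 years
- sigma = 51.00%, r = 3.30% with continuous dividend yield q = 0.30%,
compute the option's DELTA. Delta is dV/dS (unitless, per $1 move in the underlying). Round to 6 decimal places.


d1 = 0.0477305206; d2 = -0.2072694794
phi(d1) = 0.3984881035; exp(-qT) = 0.9992502812; exp(-rT) = 0.9917839379
N(-d1) = 0.4809655050
Delta = -exp(-qT) * N(-d1) = -0.9992502812 * 0.4809655050 = -0.480605

Answer: Delta = -0.480605


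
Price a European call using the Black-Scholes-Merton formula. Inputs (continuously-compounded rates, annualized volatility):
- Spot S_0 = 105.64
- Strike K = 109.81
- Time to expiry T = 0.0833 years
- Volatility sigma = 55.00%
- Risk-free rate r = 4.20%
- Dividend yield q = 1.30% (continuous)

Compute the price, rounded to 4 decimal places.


d1 = (ln(S/K) + (r - q + 0.5*sigma^2) * T) / (sigma * sqrt(T)) = -0.14929918
d2 = d1 - sigma * sqrt(T) = -0.30803875
exp(-rT) = 0.99650751; exp(-qT) = 0.99891769
C = S_0 * exp(-qT) * N(d1) - K * exp(-rT) * N(d2)
N(d1) = 0.44065878; N(d2) = 0.37902642
C = 105.6400 * 0.99891769 * 0.44065878 - 109.8100 * 0.99650751 * 0.37902642 = 5.0253

Answer: Price = 5.0253


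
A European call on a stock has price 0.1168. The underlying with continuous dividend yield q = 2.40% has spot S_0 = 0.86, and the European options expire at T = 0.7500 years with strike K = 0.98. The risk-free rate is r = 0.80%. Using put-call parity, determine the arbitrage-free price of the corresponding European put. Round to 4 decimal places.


Answer: Put price = 0.2463

Derivation:
Put-call parity: C - P = S_0 * exp(-qT) - K * exp(-rT).
S_0 * exp(-qT) = 0.8600 * 0.98216103 = 0.84465849
K * exp(-rT) = 0.9800 * 0.99401796 = 0.97413760
P = C - S*exp(-qT) + K*exp(-rT)
P = 0.1168 - 0.84465849 + 0.97413760 = 0.2463


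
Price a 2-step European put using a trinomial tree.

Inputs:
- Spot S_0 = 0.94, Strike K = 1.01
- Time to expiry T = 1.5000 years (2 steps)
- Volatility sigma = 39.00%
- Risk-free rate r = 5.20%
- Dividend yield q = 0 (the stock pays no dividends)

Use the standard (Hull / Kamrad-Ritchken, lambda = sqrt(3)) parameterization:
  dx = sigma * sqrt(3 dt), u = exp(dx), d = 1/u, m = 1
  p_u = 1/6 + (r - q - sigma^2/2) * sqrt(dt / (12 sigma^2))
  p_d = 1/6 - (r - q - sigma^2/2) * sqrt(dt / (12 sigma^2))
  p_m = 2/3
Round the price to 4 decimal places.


dt = T/N = 0.750000; dx = sigma*sqrt(3*dt) = 0.585000
u = exp(dx) = 1.794991; d = 1/u = 0.557106
p_u = 0.151250, p_m = 0.666667, p_d = 0.182083
Discount per step: exp(-r*dt) = 0.961751
Stock lattice S(k, j) with j the centered position index:
  k=0: S(0,+0) = 0.9400
  k=1: S(1,-1) = 0.5237; S(1,+0) = 0.9400; S(1,+1) = 1.6873
  k=2: S(2,-2) = 0.2917; S(2,-1) = 0.5237; S(2,+0) = 0.9400; S(2,+1) = 1.6873; S(2,+2) = 3.0287
Terminal payoffs V(N, j) = max(K - S_T, 0):
  V(2,-2) = 0.718255; V(2,-1) = 0.486320; V(2,+0) = 0.070000; V(2,+1) = 0.000000; V(2,+2) = 0.000000
Backward induction: V(k, j) = exp(-r*dt) * [p_u * V(k+1, j+1) + p_m * V(k+1, j) + p_d * V(k+1, j-1)]
  V(1,-1) = exp(-r*dt) * [p_u*0.070000 + p_m*0.486320 + p_d*0.718255] = 0.447775
  V(1,+0) = exp(-r*dt) * [p_u*0.000000 + p_m*0.070000 + p_d*0.486320] = 0.130046
  V(1,+1) = exp(-r*dt) * [p_u*0.000000 + p_m*0.000000 + p_d*0.070000] = 0.012258
  V(0,+0) = exp(-r*dt) * [p_u*0.012258 + p_m*0.130046 + p_d*0.447775] = 0.163578

Answer: Price = V(0,0) = 0.1636


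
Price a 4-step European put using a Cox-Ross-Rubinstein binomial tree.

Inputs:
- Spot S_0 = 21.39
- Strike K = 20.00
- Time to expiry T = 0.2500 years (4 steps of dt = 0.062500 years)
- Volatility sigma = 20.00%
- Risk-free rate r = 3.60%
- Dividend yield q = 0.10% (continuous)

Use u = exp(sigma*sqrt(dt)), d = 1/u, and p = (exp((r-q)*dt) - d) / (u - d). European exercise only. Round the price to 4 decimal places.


Answer: Price = V(0,0) = 0.2967

Derivation:
dt = T/N = 0.062500
u = exp(sigma*sqrt(dt)) = 1.051271; d = 1/u = 0.951229
p = (exp((r-q)*dt) - d) / (u - d) = 0.509392
Discount per step: exp(-r*dt) = 0.997753
Stock lattice S(k, i) with i counting down-moves:
  k=0: S(0,0) = 21.3900
  k=1: S(1,0) = 22.4867; S(1,1) = 20.3468
  k=2: S(2,0) = 23.6396; S(2,1) = 21.3900; S(2,2) = 19.3545
  k=3: S(3,0) = 24.8516; S(3,1) = 22.4867; S(3,2) = 20.3468; S(3,3) = 18.4105
  k=4: S(4,0) = 26.1258; S(4,1) = 23.6396; S(4,2) = 21.3900; S(4,3) = 19.3545; S(4,4) = 17.5127
Terminal payoffs V(N, i) = max(K - S_T, 0):
  V(4,0) = 0.000000; V(4,1) = 0.000000; V(4,2) = 0.000000; V(4,3) = 0.645528; V(4,4) = 2.487349
Backward induction: V(k, i) = exp(-r*dt) * [p * V(k+1, i) + (1-p) * V(k+1, i+1)].
  V(3,0) = exp(-r*dt) * [p*0.000000 + (1-p)*0.000000] = 0.000000
  V(3,1) = exp(-r*dt) * [p*0.000000 + (1-p)*0.000000] = 0.000000
  V(3,2) = exp(-r*dt) * [p*0.000000 + (1-p)*0.645528] = 0.315989
  V(3,3) = exp(-r*dt) * [p*0.645528 + (1-p)*2.487349] = 1.545658
  V(2,0) = exp(-r*dt) * [p*0.000000 + (1-p)*0.000000] = 0.000000
  V(2,1) = exp(-r*dt) * [p*0.000000 + (1-p)*0.315989] = 0.154678
  V(2,2) = exp(-r*dt) * [p*0.315989 + (1-p)*1.545658] = 0.917208
  V(1,0) = exp(-r*dt) * [p*0.000000 + (1-p)*0.154678] = 0.075716
  V(1,1) = exp(-r*dt) * [p*0.154678 + (1-p)*0.917208] = 0.527592
  V(0,0) = exp(-r*dt) * [p*0.075716 + (1-p)*0.527592] = 0.296741


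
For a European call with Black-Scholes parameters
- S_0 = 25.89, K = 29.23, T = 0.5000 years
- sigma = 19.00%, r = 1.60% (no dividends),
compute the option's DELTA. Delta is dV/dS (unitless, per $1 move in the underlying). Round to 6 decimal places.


d1 = -0.7764314210; d2 = -0.9107817095
phi(d1) = 0.2951234874; exp(-qT) = 1.0000000000; exp(-rT) = 0.9920319148
N(d1) = 0.2187471491
Delta = exp(-qT) * N(d1) = 1.0000000000 * 0.2187471491 = 0.218747

Answer: Delta = 0.218747


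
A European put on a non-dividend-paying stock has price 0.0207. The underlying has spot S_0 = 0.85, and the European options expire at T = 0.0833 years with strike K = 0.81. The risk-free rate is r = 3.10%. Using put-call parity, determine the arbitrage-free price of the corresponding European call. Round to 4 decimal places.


Answer: Call price = 0.0628

Derivation:
Put-call parity: C - P = S_0 * exp(-qT) - K * exp(-rT).
S_0 * exp(-qT) = 0.8500 * 1.00000000 = 0.85000000
K * exp(-rT) = 0.8100 * 0.99742103 = 0.80791104
C = P + S*exp(-qT) - K*exp(-rT)
C = 0.0207 + 0.85000000 - 0.80791104 = 0.0628


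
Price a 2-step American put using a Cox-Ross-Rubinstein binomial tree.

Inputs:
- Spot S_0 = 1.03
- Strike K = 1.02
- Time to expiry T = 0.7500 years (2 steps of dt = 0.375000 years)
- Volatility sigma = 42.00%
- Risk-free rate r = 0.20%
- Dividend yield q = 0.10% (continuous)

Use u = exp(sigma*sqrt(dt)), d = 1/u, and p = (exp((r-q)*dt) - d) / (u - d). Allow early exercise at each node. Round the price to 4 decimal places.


dt = T/N = 0.375000
u = exp(sigma*sqrt(dt)) = 1.293299; d = 1/u = 0.773216
p = (exp((r-q)*dt) - d) / (u - d) = 0.436774
Discount per step: exp(-r*dt) = 0.999250
Stock lattice S(k, i) with i counting down-moves:
  k=0: S(0,0) = 1.0300
  k=1: S(1,0) = 1.3321; S(1,1) = 0.7964
  k=2: S(2,0) = 1.7228; S(2,1) = 1.0300; S(2,2) = 0.6158
Terminal payoffs V(N, i) = max(K - S_T, 0):
  V(2,0) = 0.000000; V(2,1) = 0.000000; V(2,2) = 0.404201
Backward induction: V(k, i) = exp(-r*dt) * [p * V(k+1, i) + (1-p) * V(k+1, i+1)]; then take max(V_cont, immediate exercise) for American.
  V(1,0) = exp(-r*dt) * [p*0.000000 + (1-p)*0.000000] = 0.000000; exercise = 0.000000; V(1,0) = max -> 0.000000
  V(1,1) = exp(-r*dt) * [p*0.000000 + (1-p)*0.404201] = 0.227486; exercise = 0.223587; V(1,1) = max -> 0.227486
  V(0,0) = exp(-r*dt) * [p*0.000000 + (1-p)*0.227486] = 0.128030; exercise = 0.000000; V(0,0) = max -> 0.128030

Answer: Price = V(0,0) = 0.1280


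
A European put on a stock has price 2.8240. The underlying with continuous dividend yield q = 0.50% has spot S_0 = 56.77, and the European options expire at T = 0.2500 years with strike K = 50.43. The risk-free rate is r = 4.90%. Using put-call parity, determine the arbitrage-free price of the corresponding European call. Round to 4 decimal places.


Answer: Call price = 9.7071

Derivation:
Put-call parity: C - P = S_0 * exp(-qT) - K * exp(-rT).
S_0 * exp(-qT) = 56.7700 * 0.99875078 = 56.69908183
K * exp(-rT) = 50.4300 * 0.98782473 = 49.81600092
C = P + S*exp(-qT) - K*exp(-rT)
C = 2.8240 + 56.69908183 - 49.81600092 = 9.7071


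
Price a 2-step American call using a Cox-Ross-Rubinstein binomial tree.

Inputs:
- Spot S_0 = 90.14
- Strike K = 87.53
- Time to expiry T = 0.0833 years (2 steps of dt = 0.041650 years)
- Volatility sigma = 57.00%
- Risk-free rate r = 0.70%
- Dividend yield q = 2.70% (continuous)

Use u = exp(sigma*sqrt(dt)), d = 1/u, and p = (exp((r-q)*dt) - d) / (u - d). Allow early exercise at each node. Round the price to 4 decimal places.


Answer: Price = V(0,0) = 7.0646

Derivation:
dt = T/N = 0.041650
u = exp(sigma*sqrt(dt)) = 1.123364; d = 1/u = 0.890184
p = (exp((r-q)*dt) - d) / (u - d) = 0.467380
Discount per step: exp(-r*dt) = 0.999708
Stock lattice S(k, i) with i counting down-moves:
  k=0: S(0,0) = 90.1400
  k=1: S(1,0) = 101.2600; S(1,1) = 80.2412
  k=2: S(2,0) = 113.7518; S(2,1) = 90.1400; S(2,2) = 71.4294
Terminal payoffs V(N, i) = max(S_T - K, 0):
  V(2,0) = 26.221813; V(2,1) = 2.610000; V(2,2) = 0.000000
Backward induction: V(k, i) = exp(-r*dt) * [p * V(k+1, i) + (1-p) * V(k+1, i+1)]; then take max(V_cont, immediate exercise) for American.
  V(1,0) = exp(-r*dt) * [p*26.221813 + (1-p)*2.610000] = 13.641712; exercise = 13.730004; V(1,0) = max -> 13.730004
  V(1,1) = exp(-r*dt) * [p*2.610000 + (1-p)*0.000000] = 1.219506; exercise = 0.000000; V(1,1) = max -> 1.219506
  V(0,0) = exp(-r*dt) * [p*13.730004 + (1-p)*1.219506] = 7.064603; exercise = 2.610000; V(0,0) = max -> 7.064603


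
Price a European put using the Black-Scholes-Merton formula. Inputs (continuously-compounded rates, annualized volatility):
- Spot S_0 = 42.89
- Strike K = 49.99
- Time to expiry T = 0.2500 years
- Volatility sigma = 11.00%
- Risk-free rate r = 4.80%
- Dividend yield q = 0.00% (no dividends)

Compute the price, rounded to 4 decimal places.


d1 = (ln(S/K) + (r - q + 0.5*sigma^2) * T) / (sigma * sqrt(T)) = -2.53948703
d2 = d1 - sigma * sqrt(T) = -2.59448703
exp(-rT) = 0.98807171; exp(-qT) = 1.00000000
P = K * exp(-rT) * N(-d2) - S_0 * exp(-qT) * N(-d1)
N(-d1) = 0.99444924; N(-d2) = 0.99526339
P = 49.9900 * 0.98807171 * 0.99526339 - 42.8900 * 1.00000000 * 0.99444924 = 6.5078

Answer: Price = 6.5078


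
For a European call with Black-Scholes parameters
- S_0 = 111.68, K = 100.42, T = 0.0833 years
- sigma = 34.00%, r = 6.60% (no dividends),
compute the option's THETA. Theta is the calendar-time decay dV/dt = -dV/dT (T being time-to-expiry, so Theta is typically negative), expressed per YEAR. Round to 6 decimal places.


d1 = 1.1881064987; d2 = 1.0899765848
phi(d1) = 0.1969634581; exp(-qT) = 1.0000000000; exp(-rT) = 0.9945172852
Theta = -S*exp(-qT)*phi(d1)*sigma/(2*sqrt(T)) - r*K*exp(-rT)*N(d2) + q*S*exp(-qT)*N(d1)
N(d1) = 0.8826042728; N(d2) = 0.8621382707; sqrt(T) = 0.2886173938
Term 1 = -111.6800 * 1.0000000000 * 0.1969634581 * 0.3400 / (2 * 0.2886173938) = -12.9564936502
Term 2 = -0.0660 * 100.4200 * 0.9945172852 * 0.8621382707 = -5.6826827665
Term 3 = 0 (no dividend yield, q = 0)
Theta = -12.9564936502 + (-5.6826827665) + (0.0000000000) = -18.639176

Answer: Theta = -18.639176


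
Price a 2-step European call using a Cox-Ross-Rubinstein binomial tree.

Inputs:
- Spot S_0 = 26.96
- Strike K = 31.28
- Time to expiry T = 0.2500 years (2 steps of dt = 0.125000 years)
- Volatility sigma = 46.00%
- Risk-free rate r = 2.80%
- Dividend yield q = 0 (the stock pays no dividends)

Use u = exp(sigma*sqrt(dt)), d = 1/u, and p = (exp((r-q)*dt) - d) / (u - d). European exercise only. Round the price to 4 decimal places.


Answer: Price = V(0,0) = 1.3266

Derivation:
dt = T/N = 0.125000
u = exp(sigma*sqrt(dt)) = 1.176607; d = 1/u = 0.849902
p = (exp((r-q)*dt) - d) / (u - d) = 0.470163
Discount per step: exp(-r*dt) = 0.996506
Stock lattice S(k, i) with i counting down-moves:
  k=0: S(0,0) = 26.9600
  k=1: S(1,0) = 31.7213; S(1,1) = 22.9134
  k=2: S(2,0) = 37.3235; S(2,1) = 26.9600; S(2,2) = 19.4741
Terminal payoffs V(N, i) = max(S_T - K, 0):
  V(2,0) = 6.043509; V(2,1) = 0.000000; V(2,2) = 0.000000
Backward induction: V(k, i) = exp(-r*dt) * [p * V(k+1, i) + (1-p) * V(k+1, i+1)].
  V(1,0) = exp(-r*dt) * [p*6.043509 + (1-p)*0.000000] = 2.831504
  V(1,1) = exp(-r*dt) * [p*0.000000 + (1-p)*0.000000] = 0.000000
  V(0,0) = exp(-r*dt) * [p*2.831504 + (1-p)*0.000000] = 1.326616


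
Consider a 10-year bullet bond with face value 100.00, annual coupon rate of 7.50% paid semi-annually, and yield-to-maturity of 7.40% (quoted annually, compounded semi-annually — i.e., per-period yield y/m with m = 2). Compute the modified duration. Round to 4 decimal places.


Answer: Modified duration = 6.9620

Derivation:
Coupon per period c = face * coupon_rate / m = 3.750000
Periods per year m = 2; per-period yield y/m = 0.037000
Number of cashflows N = 20
Cashflows (t years, CF_t, discount factor 1/(1+y/m)^(m*t), PV):
  t = 0.5000: CF_t = 3.750000, DF = 0.964320, PV = 3.616201
  t = 1.0000: CF_t = 3.750000, DF = 0.929913, PV = 3.487175
  t = 1.5000: CF_t = 3.750000, DF = 0.896734, PV = 3.362753
  t = 2.0000: CF_t = 3.750000, DF = 0.864739, PV = 3.242771
  t = 2.5000: CF_t = 3.750000, DF = 0.833885, PV = 3.127069
  t = 3.0000: CF_t = 3.750000, DF = 0.804132, PV = 3.015496
  t = 3.5000: CF_t = 3.750000, DF = 0.775441, PV = 2.907903
  t = 4.0000: CF_t = 3.750000, DF = 0.747773, PV = 2.804150
  t = 4.5000: CF_t = 3.750000, DF = 0.721093, PV = 2.704098
  t = 5.0000: CF_t = 3.750000, DF = 0.695364, PV = 2.607616
  t = 5.5000: CF_t = 3.750000, DF = 0.670554, PV = 2.514577
  t = 6.0000: CF_t = 3.750000, DF = 0.646629, PV = 2.424857
  t = 6.5000: CF_t = 3.750000, DF = 0.623557, PV = 2.338339
  t = 7.0000: CF_t = 3.750000, DF = 0.601309, PV = 2.254907
  t = 7.5000: CF_t = 3.750000, DF = 0.579854, PV = 2.174452
  t = 8.0000: CF_t = 3.750000, DF = 0.559165, PV = 2.096868
  t = 8.5000: CF_t = 3.750000, DF = 0.539214, PV = 2.022052
  t = 9.0000: CF_t = 3.750000, DF = 0.519975, PV = 1.949906
  t = 9.5000: CF_t = 3.750000, DF = 0.501422, PV = 1.880334
  t = 10.0000: CF_t = 103.750000, DF = 0.483532, PV = 50.166405
Price P = sum_t PV_t = 100.697930
First compute Macaulay numerator sum_t t * PV_t:
  t * PV_t at t = 0.5000: 1.808100
  t * PV_t at t = 1.0000: 3.487175
  t * PV_t at t = 1.5000: 5.044130
  t * PV_t at t = 2.0000: 6.485541
  t * PV_t at t = 2.5000: 7.817673
  t * PV_t at t = 3.0000: 9.046487
  t * PV_t at t = 3.5000: 10.177662
  t * PV_t at t = 4.0000: 11.216599
  t * PV_t at t = 4.5000: 12.168442
  t * PV_t at t = 5.0000: 13.038082
  t * PV_t at t = 5.5000: 13.830174
  t * PV_t at t = 6.0000: 14.549144
  t * PV_t at t = 6.5000: 15.199202
  t * PV_t at t = 7.0000: 15.784351
  t * PV_t at t = 7.5000: 16.308394
  t * PV_t at t = 8.0000: 16.774947
  t * PV_t at t = 8.5000: 17.187446
  t * PV_t at t = 9.0000: 17.549153
  t * PV_t at t = 9.5000: 17.863169
  t * PV_t at t = 10.0000: 501.664047
Macaulay duration D = 726.999918 / 100.697930 = 7.219611
Modified duration = D / (1 + y/m) = 7.219611 / (1 + 0.037000) = 6.962017


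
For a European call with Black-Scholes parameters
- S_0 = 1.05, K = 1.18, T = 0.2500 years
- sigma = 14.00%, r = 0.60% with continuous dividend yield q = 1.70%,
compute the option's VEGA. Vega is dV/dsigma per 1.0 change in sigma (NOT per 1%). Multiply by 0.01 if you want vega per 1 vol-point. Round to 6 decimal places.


d1 = -1.6717753473; d2 = -1.7417753473
phi(d1) = 0.0986324525; exp(-qT) = 0.9957590185; exp(-rT) = 0.9985011244
Vega = S * exp(-qT) * phi(d1) * sqrt(T) = 1.0500 * 0.9957590185 * 0.0986324525 * 0.5000000000 = 0.051562

Answer: Vega = 0.051562


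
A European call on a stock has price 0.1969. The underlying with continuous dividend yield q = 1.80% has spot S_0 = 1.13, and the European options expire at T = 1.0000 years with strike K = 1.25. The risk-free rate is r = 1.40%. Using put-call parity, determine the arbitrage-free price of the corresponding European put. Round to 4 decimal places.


Put-call parity: C - P = S_0 * exp(-qT) - K * exp(-rT).
S_0 * exp(-qT) = 1.1300 * 0.98216103 = 1.10984197
K * exp(-rT) = 1.2500 * 0.98609754 = 1.23262193
P = C - S*exp(-qT) + K*exp(-rT)
P = 0.1969 - 1.10984197 + 1.23262193 = 0.3197

Answer: Put price = 0.3197


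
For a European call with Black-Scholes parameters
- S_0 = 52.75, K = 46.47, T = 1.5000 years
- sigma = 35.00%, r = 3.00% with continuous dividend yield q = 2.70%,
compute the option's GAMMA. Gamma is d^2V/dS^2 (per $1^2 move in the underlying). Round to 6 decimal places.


Answer: Gamma = 0.014796

Derivation:
d1 = 0.5205325020; d2 = 0.0918717970
phi(d1) = 0.3483959788; exp(-qT) = 0.9603091645; exp(-rT) = 0.9559974818
Gamma = exp(-qT) * phi(d1) / (S * sigma * sqrt(T)) = 0.9603091645 * 0.3483959788 / (52.7500 * 0.3500 * 1.2247448714) = 0.014796


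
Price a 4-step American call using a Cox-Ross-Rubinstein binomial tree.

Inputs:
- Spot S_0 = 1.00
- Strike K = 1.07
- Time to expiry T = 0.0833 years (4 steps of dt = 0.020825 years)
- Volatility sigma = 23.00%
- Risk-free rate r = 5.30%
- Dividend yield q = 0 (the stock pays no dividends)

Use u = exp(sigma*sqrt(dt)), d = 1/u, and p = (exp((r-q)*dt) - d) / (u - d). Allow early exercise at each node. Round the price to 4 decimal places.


Answer: Price = V(0,0) = 0.0048

Derivation:
dt = T/N = 0.020825
u = exp(sigma*sqrt(dt)) = 1.033748; d = 1/u = 0.967354
p = (exp((r-q)*dt) - d) / (u - d) = 0.508336
Discount per step: exp(-r*dt) = 0.998897
Stock lattice S(k, i) with i counting down-moves:
  k=0: S(0,0) = 1.0000
  k=1: S(1,0) = 1.0337; S(1,1) = 0.9674
  k=2: S(2,0) = 1.0686; S(2,1) = 1.0000; S(2,2) = 0.9358
  k=3: S(3,0) = 1.1047; S(3,1) = 1.0337; S(3,2) = 0.9674; S(3,3) = 0.9052
  k=4: S(4,0) = 1.1420; S(4,1) = 1.0686; S(4,2) = 1.0000; S(4,3) = 0.9358; S(4,4) = 0.8757
Terminal payoffs V(N, i) = max(S_T - K, 0):
  V(4,0) = 0.071980; V(4,1) = 0.000000; V(4,2) = 0.000000; V(4,3) = 0.000000; V(4,4) = 0.000000
Backward induction: V(k, i) = exp(-r*dt) * [p * V(k+1, i) + (1-p) * V(k+1, i+1)]; then take max(V_cont, immediate exercise) for American.
  V(3,0) = exp(-r*dt) * [p*0.071980 + (1-p)*0.000000] = 0.036550; exercise = 0.034699; V(3,0) = max -> 0.036550
  V(3,1) = exp(-r*dt) * [p*0.000000 + (1-p)*0.000000] = 0.000000; exercise = 0.000000; V(3,1) = max -> 0.000000
  V(3,2) = exp(-r*dt) * [p*0.000000 + (1-p)*0.000000] = 0.000000; exercise = 0.000000; V(3,2) = max -> 0.000000
  V(3,3) = exp(-r*dt) * [p*0.000000 + (1-p)*0.000000] = 0.000000; exercise = 0.000000; V(3,3) = max -> 0.000000
  V(2,0) = exp(-r*dt) * [p*0.036550 + (1-p)*0.000000] = 0.018559; exercise = 0.000000; V(2,0) = max -> 0.018559
  V(2,1) = exp(-r*dt) * [p*0.000000 + (1-p)*0.000000] = 0.000000; exercise = 0.000000; V(2,1) = max -> 0.000000
  V(2,2) = exp(-r*dt) * [p*0.000000 + (1-p)*0.000000] = 0.000000; exercise = 0.000000; V(2,2) = max -> 0.000000
  V(1,0) = exp(-r*dt) * [p*0.018559 + (1-p)*0.000000] = 0.009424; exercise = 0.000000; V(1,0) = max -> 0.009424
  V(1,1) = exp(-r*dt) * [p*0.000000 + (1-p)*0.000000] = 0.000000; exercise = 0.000000; V(1,1) = max -> 0.000000
  V(0,0) = exp(-r*dt) * [p*0.009424 + (1-p)*0.000000] = 0.004785; exercise = 0.000000; V(0,0) = max -> 0.004785


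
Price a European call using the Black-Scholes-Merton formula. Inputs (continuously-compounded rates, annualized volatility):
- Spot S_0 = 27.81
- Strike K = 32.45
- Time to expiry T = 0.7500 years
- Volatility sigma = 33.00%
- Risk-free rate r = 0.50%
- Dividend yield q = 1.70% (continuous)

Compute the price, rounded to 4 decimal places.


Answer: Price = 1.4960

Derivation:
d1 = (ln(S/K) + (r - q + 0.5*sigma^2) * T) / (sigma * sqrt(T)) = -0.42852433
d2 = d1 - sigma * sqrt(T) = -0.71431271
exp(-rT) = 0.99625702; exp(-qT) = 0.98733094
C = S_0 * exp(-qT) * N(d1) - K * exp(-rT) * N(d2)
N(d1) = 0.33413471; N(d2) = 0.23751692
C = 27.8100 * 0.98733094 * 0.33413471 - 32.4500 * 0.99625702 * 0.23751692 = 1.4960


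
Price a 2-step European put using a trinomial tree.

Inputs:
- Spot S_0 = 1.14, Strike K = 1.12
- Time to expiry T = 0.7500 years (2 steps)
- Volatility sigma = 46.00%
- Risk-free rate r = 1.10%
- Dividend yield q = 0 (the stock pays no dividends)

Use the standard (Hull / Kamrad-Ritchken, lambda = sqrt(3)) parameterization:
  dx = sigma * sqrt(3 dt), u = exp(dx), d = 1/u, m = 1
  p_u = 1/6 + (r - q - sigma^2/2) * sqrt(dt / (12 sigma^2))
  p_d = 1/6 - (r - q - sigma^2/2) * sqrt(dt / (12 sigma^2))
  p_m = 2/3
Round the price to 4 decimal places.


dt = T/N = 0.375000; dx = sigma*sqrt(3*dt) = 0.487904
u = exp(dx) = 1.628898; d = 1/u = 0.613912
p_u = 0.130235, p_m = 0.666667, p_d = 0.203098
Discount per step: exp(-r*dt) = 0.995883
Stock lattice S(k, j) with j the centered position index:
  k=0: S(0,+0) = 1.1400
  k=1: S(1,-1) = 0.6999; S(1,+0) = 1.1400; S(1,+1) = 1.8569
  k=2: S(2,-2) = 0.4297; S(2,-1) = 0.6999; S(2,+0) = 1.1400; S(2,+1) = 1.8569; S(2,+2) = 3.0248
Terminal payoffs V(N, j) = max(K - S_T, 0):
  V(2,-2) = 0.690348; V(2,-1) = 0.420140; V(2,+0) = 0.000000; V(2,+1) = 0.000000; V(2,+2) = 0.000000
Backward induction: V(k, j) = exp(-r*dt) * [p_u * V(k+1, j+1) + p_m * V(k+1, j) + p_d * V(k+1, j-1)]
  V(1,-1) = exp(-r*dt) * [p_u*0.000000 + p_m*0.420140 + p_d*0.690348] = 0.418572
  V(1,+0) = exp(-r*dt) * [p_u*0.000000 + p_m*0.000000 + p_d*0.420140] = 0.084978
  V(1,+1) = exp(-r*dt) * [p_u*0.000000 + p_m*0.000000 + p_d*0.000000] = 0.000000
  V(0,+0) = exp(-r*dt) * [p_u*0.000000 + p_m*0.084978 + p_d*0.418572] = 0.141080

Answer: Price = V(0,0) = 0.1411


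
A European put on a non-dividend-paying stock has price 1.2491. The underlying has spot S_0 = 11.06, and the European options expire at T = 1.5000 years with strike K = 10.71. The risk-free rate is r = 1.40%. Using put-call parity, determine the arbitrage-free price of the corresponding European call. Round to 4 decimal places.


Put-call parity: C - P = S_0 * exp(-qT) - K * exp(-rT).
S_0 * exp(-qT) = 11.0600 * 1.00000000 = 11.06000000
K * exp(-rT) = 10.7100 * 0.97921896 = 10.48743511
C = P + S*exp(-qT) - K*exp(-rT)
C = 1.2491 + 11.06000000 - 10.48743511 = 1.8217

Answer: Call price = 1.8217


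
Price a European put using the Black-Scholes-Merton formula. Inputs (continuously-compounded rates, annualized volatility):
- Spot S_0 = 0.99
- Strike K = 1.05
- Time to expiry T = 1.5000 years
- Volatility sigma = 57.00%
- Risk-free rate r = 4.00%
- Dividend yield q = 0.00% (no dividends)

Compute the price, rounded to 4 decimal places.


Answer: Price = 0.2695

Derivation:
d1 = (ln(S/K) + (r - q + 0.5*sigma^2) * T) / (sigma * sqrt(T)) = 0.35071321
d2 = d1 - sigma * sqrt(T) = -0.34739136
exp(-rT) = 0.94176453; exp(-qT) = 1.00000000
P = K * exp(-rT) * N(-d2) - S_0 * exp(-qT) * N(-d1)
N(-d1) = 0.36290176; N(-d2) = 0.63585134
P = 1.0500 * 0.94176453 * 0.63585134 - 0.9900 * 1.00000000 * 0.36290176 = 0.2695


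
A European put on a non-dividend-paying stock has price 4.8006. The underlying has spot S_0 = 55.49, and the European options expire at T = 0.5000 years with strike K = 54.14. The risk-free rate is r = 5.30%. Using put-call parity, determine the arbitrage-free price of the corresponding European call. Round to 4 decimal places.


Answer: Call price = 7.5665

Derivation:
Put-call parity: C - P = S_0 * exp(-qT) - K * exp(-rT).
S_0 * exp(-qT) = 55.4900 * 1.00000000 = 55.49000000
K * exp(-rT) = 54.1400 * 0.97384804 = 52.72413309
C = P + S*exp(-qT) - K*exp(-rT)
C = 4.8006 + 55.49000000 - 52.72413309 = 7.5665


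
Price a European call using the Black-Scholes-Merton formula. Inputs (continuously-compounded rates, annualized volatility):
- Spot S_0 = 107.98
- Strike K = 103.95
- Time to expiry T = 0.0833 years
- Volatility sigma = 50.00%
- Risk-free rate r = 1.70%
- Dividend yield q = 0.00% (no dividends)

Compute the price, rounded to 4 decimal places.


Answer: Price = 8.4053

Derivation:
d1 = (ln(S/K) + (r - q + 0.5*sigma^2) * T) / (sigma * sqrt(T)) = 0.34554127
d2 = d1 - sigma * sqrt(T) = 0.20123257
exp(-rT) = 0.99858490; exp(-qT) = 1.00000000
C = S_0 * exp(-qT) * N(d1) - K * exp(-rT) * N(d2)
N(d1) = 0.63515626; N(d2) = 0.57974164
C = 107.9800 * 1.00000000 * 0.63515626 - 103.9500 * 0.99858490 * 0.57974164 = 8.4053


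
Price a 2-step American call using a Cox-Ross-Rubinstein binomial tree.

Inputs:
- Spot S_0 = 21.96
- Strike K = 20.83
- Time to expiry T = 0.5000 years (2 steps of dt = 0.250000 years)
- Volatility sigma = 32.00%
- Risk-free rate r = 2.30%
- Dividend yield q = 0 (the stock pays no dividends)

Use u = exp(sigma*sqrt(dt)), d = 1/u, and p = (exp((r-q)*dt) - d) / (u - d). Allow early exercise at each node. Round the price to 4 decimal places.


dt = T/N = 0.250000
u = exp(sigma*sqrt(dt)) = 1.173511; d = 1/u = 0.852144
p = (exp((r-q)*dt) - d) / (u - d) = 0.478029
Discount per step: exp(-r*dt) = 0.994266
Stock lattice S(k, i) with i counting down-moves:
  k=0: S(0,0) = 21.9600
  k=1: S(1,0) = 25.7703; S(1,1) = 18.7131
  k=2: S(2,0) = 30.2417; S(2,1) = 21.9600; S(2,2) = 15.9462
Terminal payoffs V(N, i) = max(S_T - K, 0):
  V(2,0) = 9.411726; V(2,1) = 1.130000; V(2,2) = 0.000000
Backward induction: V(k, i) = exp(-r*dt) * [p * V(k+1, i) + (1-p) * V(k+1, i+1)]; then take max(V_cont, immediate exercise) for American.
  V(1,0) = exp(-r*dt) * [p*9.411726 + (1-p)*1.130000] = 5.059728; exercise = 4.940299; V(1,0) = max -> 5.059728
  V(1,1) = exp(-r*dt) * [p*1.130000 + (1-p)*0.000000] = 0.537076; exercise = 0.000000; V(1,1) = max -> 0.537076
  V(0,0) = exp(-r*dt) * [p*5.059728 + (1-p)*0.537076] = 2.683559; exercise = 1.130000; V(0,0) = max -> 2.683559

Answer: Price = V(0,0) = 2.6836
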